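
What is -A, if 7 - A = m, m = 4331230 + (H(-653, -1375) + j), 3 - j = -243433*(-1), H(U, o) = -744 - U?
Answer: 4087702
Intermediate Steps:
j = -243430 (j = 3 - (-243433)*(-1) = 3 - 1*243433 = 3 - 243433 = -243430)
m = 4087709 (m = 4331230 + ((-744 - 1*(-653)) - 243430) = 4331230 + ((-744 + 653) - 243430) = 4331230 + (-91 - 243430) = 4331230 - 243521 = 4087709)
A = -4087702 (A = 7 - 1*4087709 = 7 - 4087709 = -4087702)
-A = -1*(-4087702) = 4087702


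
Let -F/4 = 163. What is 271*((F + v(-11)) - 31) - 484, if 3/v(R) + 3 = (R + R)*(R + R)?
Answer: -89261724/481 ≈ -1.8558e+5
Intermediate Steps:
v(R) = 3/(-3 + 4*R**2) (v(R) = 3/(-3 + (R + R)*(R + R)) = 3/(-3 + (2*R)*(2*R)) = 3/(-3 + 4*R**2))
F = -652 (F = -4*163 = -652)
271*((F + v(-11)) - 31) - 484 = 271*((-652 + 3/(-3 + 4*(-11)**2)) - 31) - 484 = 271*((-652 + 3/(-3 + 4*121)) - 31) - 484 = 271*((-652 + 3/(-3 + 484)) - 31) - 484 = 271*((-652 + 3/481) - 31) - 484 = 271*(-313609/481 - 31) - 484 = 271*(-328520/481) - 484 = -89028920/481 - 484 = -89261724/481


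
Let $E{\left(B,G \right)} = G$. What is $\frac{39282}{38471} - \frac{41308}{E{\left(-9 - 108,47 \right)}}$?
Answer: $- \frac{1587313814}{1808137} \approx -877.87$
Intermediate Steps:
$\frac{39282}{38471} - \frac{41308}{E{\left(-9 - 108,47 \right)}} = \frac{39282}{38471} - \frac{41308}{47} = - \frac{1587313814}{1808137}$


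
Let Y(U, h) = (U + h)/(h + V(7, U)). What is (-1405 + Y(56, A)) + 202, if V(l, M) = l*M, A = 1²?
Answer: -157574/131 ≈ -1202.9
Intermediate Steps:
A = 1
V(l, M) = M*l
Y(U, h) = (U + h)/(h + 7*U) (Y(U, h) = (U + h)/(h + U*7) = (U + h)/(h + 7*U))
(-1405 + Y(56, A)) + 202 = (-1405 + (56 + 1)/(1 + 7*56)) + 202 = (-1405 + 57/(1 + 392)) + 202 = (-1405 + 57/393) + 202 = (-1405 + (1/393)*57) + 202 = (-1405 + 19/131) + 202 = -184036/131 + 202 = -157574/131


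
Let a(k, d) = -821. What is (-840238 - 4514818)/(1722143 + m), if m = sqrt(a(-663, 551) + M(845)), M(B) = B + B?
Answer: -2305543051252/741444127895 + 1338764*sqrt(869)/741444127895 ≈ -3.1095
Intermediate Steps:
M(B) = 2*B
m = sqrt(869) (m = sqrt(-821 + 2*845) = sqrt(-821 + 1690) = sqrt(869) ≈ 29.479)
(-840238 - 4514818)/(1722143 + m) = (-840238 - 4514818)/(1722143 + sqrt(869)) = -5355056/(1722143 + sqrt(869))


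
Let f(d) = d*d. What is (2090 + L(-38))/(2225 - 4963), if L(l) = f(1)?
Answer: -2091/2738 ≈ -0.76370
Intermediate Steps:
f(d) = d**2
L(l) = 1 (L(l) = 1**2 = 1)
(2090 + L(-38))/(2225 - 4963) = (2090 + 1)/(2225 - 4963) = 2091/(-2738) = 2091*(-1/2738) = -2091/2738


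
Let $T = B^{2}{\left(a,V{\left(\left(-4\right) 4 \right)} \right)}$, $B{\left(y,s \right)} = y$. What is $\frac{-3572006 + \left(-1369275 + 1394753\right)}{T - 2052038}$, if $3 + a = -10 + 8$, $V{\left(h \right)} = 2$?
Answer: $\frac{3546528}{2052013} \approx 1.7283$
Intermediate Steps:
$a = -5$ ($a = -3 + \left(-10 + 8\right) = -3 - 2 = -5$)
$T = 25$ ($T = \left(-5\right)^{2} = 25$)
$\frac{-3572006 + \left(-1369275 + 1394753\right)}{T - 2052038} = \frac{-3572006 + \left(-1369275 + 1394753\right)}{25 - 2052038} = \frac{-3572006 + 25478}{-2052013} = \left(-3546528\right) \left(- \frac{1}{2052013}\right) = \frac{3546528}{2052013}$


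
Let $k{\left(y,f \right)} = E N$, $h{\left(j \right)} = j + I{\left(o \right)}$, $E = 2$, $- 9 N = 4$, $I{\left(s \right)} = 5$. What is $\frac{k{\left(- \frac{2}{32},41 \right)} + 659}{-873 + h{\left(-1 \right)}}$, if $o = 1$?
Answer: $- \frac{5923}{7821} \approx -0.75732$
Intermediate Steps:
$N = - \frac{4}{9}$ ($N = \left(- \frac{1}{9}\right) 4 = - \frac{4}{9} \approx -0.44444$)
$h{\left(j \right)} = 5 + j$ ($h{\left(j \right)} = j + 5 = 5 + j$)
$k{\left(y,f \right)} = - \frac{8}{9}$ ($k{\left(y,f \right)} = 2 \left(- \frac{4}{9}\right) = - \frac{8}{9}$)
$\frac{k{\left(- \frac{2}{32},41 \right)} + 659}{-873 + h{\left(-1 \right)}} = \frac{- \frac{8}{9} + 659}{-873 + \left(5 - 1\right)} = \frac{5923}{9 \left(-873 + 4\right)} = \frac{5923}{9 \left(-869\right)} = \frac{5923}{9} \left(- \frac{1}{869}\right) = - \frac{5923}{7821}$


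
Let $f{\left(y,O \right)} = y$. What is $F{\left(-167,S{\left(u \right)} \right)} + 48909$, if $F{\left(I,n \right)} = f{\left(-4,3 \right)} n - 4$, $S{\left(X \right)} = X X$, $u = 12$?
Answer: $48329$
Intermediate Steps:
$S{\left(X \right)} = X^{2}$
$F{\left(I,n \right)} = -4 - 4 n$ ($F{\left(I,n \right)} = - 4 n - 4 = -4 - 4 n$)
$F{\left(-167,S{\left(u \right)} \right)} + 48909 = \left(-4 - 4 \cdot 12^{2}\right) + 48909 = \left(-4 - 576\right) + 48909 = -580 + 48909 = 48329$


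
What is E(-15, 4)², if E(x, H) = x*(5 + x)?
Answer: 22500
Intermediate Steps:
E(-15, 4)² = (-15*(5 - 15))² = (-15*(-10))² = 150² = 22500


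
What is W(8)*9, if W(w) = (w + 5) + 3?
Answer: 144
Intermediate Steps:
W(w) = 8 + w (W(w) = (5 + w) + 3 = 8 + w)
W(8)*9 = (8 + 8)*9 = 16*9 = 144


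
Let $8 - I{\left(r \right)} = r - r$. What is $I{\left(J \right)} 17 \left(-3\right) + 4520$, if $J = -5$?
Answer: $4112$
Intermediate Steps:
$I{\left(r \right)} = 8$ ($I{\left(r \right)} = 8 - \left(r - r\right) = 8 - 0 = 8 + 0 = 8$)
$I{\left(J \right)} 17 \left(-3\right) + 4520 = 8 \cdot 17 \left(-3\right) + 4520 = 136 \left(-3\right) + 4520 = -408 + 4520 = 4112$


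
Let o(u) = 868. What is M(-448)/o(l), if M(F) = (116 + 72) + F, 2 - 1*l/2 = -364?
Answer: -65/217 ≈ -0.29954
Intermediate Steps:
l = 732 (l = 4 - 2*(-364) = 4 + 728 = 732)
M(F) = 188 + F
M(-448)/o(l) = (188 - 448)/868 = -260*1/868 = -65/217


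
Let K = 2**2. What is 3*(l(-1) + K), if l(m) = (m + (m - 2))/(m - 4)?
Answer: 72/5 ≈ 14.400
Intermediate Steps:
l(m) = (-2 + 2*m)/(-4 + m) (l(m) = (m + (-2 + m))/(-4 + m) = (-2 + 2*m)/(-4 + m))
K = 4
3*(l(-1) + K) = 3*(2*(-1 - 1)/(-4 - 1) + 4) = 3*(2*(-2)/(-5) + 4) = 3*(2*(-1/5)*(-2) + 4) = 3*(4/5 + 4) = 3*(24/5) = 72/5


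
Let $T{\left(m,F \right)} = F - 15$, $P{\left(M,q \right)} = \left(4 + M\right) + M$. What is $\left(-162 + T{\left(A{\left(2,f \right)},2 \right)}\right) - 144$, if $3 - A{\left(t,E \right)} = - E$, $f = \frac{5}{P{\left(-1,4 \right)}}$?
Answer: $-319$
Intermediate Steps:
$P{\left(M,q \right)} = 4 + 2 M$
$f = \frac{5}{2}$ ($f = \frac{5}{4 + 2 \left(-1\right)} = \frac{5}{4 - 2} = \frac{5}{2} \approx 2.5$)
$A{\left(t,E \right)} = 3 + E$ ($A{\left(t,E \right)} = 3 - - E = 3 + E$)
$T{\left(m,F \right)} = -15 + F$
$\left(-162 + T{\left(A{\left(2,f \right)},2 \right)}\right) - 144 = \left(-162 + \left(-15 + 2\right)\right) - 144 = \left(-162 - 13\right) - 144 = -175 - 144 = -319$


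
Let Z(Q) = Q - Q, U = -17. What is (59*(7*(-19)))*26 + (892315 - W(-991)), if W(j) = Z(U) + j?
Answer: 689284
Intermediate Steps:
Z(Q) = 0
W(j) = j (W(j) = 0 + j = j)
(59*(7*(-19)))*26 + (892315 - W(-991)) = (59*(7*(-19)))*26 + (892315 - 1*(-991)) = (59*(-133))*26 + (892315 + 991) = -7847*26 + 893306 = -204022 + 893306 = 689284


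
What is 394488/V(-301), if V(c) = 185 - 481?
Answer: -49311/37 ≈ -1332.7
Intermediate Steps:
V(c) = -296
394488/V(-301) = 394488/(-296) = 394488*(-1/296) = -49311/37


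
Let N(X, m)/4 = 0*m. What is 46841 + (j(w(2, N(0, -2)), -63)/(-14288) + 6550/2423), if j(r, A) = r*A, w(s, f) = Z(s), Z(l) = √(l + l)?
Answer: 810860533841/17309912 ≈ 46844.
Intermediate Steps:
Z(l) = √2*√l (Z(l) = √(2*l) = √2*√l)
N(X, m) = 0 (N(X, m) = 4*(0*m) = 4*0 = 0)
w(s, f) = √2*√s
j(r, A) = A*r
46841 + (j(w(2, N(0, -2)), -63)/(-14288) + 6550/2423) = 46841 + (-63*√2*√2/(-14288) + 6550/2423) = 46841 + (-63*2*(-1/14288) + 6550*(1/2423)) = 46841 + (-126*(-1/14288) + 6550/2423) = 46841 + (63/7144 + 6550/2423) = 46841 + 46945849/17309912 = 810860533841/17309912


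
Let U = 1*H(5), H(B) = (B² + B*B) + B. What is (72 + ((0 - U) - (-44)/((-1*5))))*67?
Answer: 2747/5 ≈ 549.40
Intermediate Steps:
H(B) = B + 2*B² (H(B) = (B² + B²) + B = 2*B² + B = B + 2*B²)
U = 55 (U = 1*(5*(1 + 2*5)) = 1*(5*(1 + 10)) = 1*(5*11) = 1*55 = 55)
(72 + ((0 - U) - (-44)/((-1*5))))*67 = (72 + ((0 - 1*55) - (-44)/((-1*5))))*67 = (72 + ((0 - 55) - (-44)/(-5)))*67 = (72 + (-55 - (-44)*(-1)/5))*67 = (72 + (-55 - 1*44/5))*67 = (72 + (-55 - 44/5))*67 = (72 - 319/5)*67 = (41/5)*67 = 2747/5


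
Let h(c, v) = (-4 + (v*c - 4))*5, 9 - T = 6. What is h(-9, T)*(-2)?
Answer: 350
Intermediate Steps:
T = 3 (T = 9 - 1*6 = 9 - 6 = 3)
h(c, v) = -40 + 5*c*v (h(c, v) = (-4 + (c*v - 4))*5 = (-4 + (-4 + c*v))*5 = (-8 + c*v)*5 = -40 + 5*c*v)
h(-9, T)*(-2) = (-40 + 5*(-9)*3)*(-2) = (-40 - 135)*(-2) = -175*(-2) = 350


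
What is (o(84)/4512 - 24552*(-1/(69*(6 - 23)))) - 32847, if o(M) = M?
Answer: -4832108999/147016 ≈ -32868.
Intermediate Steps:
(o(84)/4512 - 24552*(-1/(69*(6 - 23)))) - 32847 = (84/4512 - 24552*(-1/(69*(6 - 23)))) - 32847 = (84*(1/4512) - 24552/((-17*(-69)))) - 32847 = (7/376 - 24552/1173) - 32847 = (7/376 - 24552*1/1173) - 32847 = (7/376 - 8184/391) - 32847 = -3074447/147016 - 32847 = -4832108999/147016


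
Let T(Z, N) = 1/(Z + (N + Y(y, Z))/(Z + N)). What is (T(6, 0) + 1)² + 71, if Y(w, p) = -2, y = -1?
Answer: 20919/289 ≈ 72.384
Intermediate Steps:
T(Z, N) = 1/(Z + (-2 + N)/(N + Z)) (T(Z, N) = 1/(Z + (N - 2)/(Z + N)) = 1/(Z + (-2 + N)/(N + Z)))
(T(6, 0) + 1)² + 71 = ((0 + 6)/(-2 + 0 + 6² + 0*6) + 1)² + 71 = (6/(-2 + 0 + 36 + 0) + 1)² + 71 = (6/34 + 1)² + 71 = ((1/34)*6 + 1)² + 71 = (3/17 + 1)² + 71 = (20/17)² + 71 = 400/289 + 71 = 20919/289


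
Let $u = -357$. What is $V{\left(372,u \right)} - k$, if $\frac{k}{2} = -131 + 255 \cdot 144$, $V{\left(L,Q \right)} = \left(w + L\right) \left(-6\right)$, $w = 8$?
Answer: $-75458$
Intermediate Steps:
$V{\left(L,Q \right)} = -48 - 6 L$ ($V{\left(L,Q \right)} = \left(8 + L\right) \left(-6\right) = -48 - 6 L$)
$k = 73178$ ($k = 2 \left(-131 + 255 \cdot 144\right) = 2 \left(-131 + 36720\right) = 2 \cdot 36589 = 73178$)
$V{\left(372,u \right)} - k = \left(-48 - 2232\right) - 73178 = -2280 - 73178 = -75458$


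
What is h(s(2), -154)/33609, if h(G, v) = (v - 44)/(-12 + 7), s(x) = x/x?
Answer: 66/56015 ≈ 0.0011783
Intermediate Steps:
s(x) = 1
h(G, v) = 44/5 - v/5 (h(G, v) = (-44 + v)/(-5) = (-44 + v)*(-⅕) = 44/5 - v/5)
h(s(2), -154)/33609 = (44/5 - ⅕*(-154))/33609 = (44/5 + 154/5)*(1/33609) = (198/5)*(1/33609) = 66/56015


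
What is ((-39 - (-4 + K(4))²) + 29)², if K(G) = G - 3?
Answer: 361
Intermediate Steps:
K(G) = -3 + G
((-39 - (-4 + K(4))²) + 29)² = ((-39 - (-4 + (-3 + 4))²) + 29)² = ((-39 - (-4 + 1)²) + 29)² = ((-39 - 1*(-3)²) + 29)² = ((-39 - 1*9) + 29)² = ((-39 - 9) + 29)² = (-48 + 29)² = (-19)² = 361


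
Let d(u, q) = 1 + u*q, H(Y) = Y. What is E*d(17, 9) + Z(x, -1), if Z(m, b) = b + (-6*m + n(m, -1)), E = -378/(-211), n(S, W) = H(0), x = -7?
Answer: 66863/211 ≈ 316.89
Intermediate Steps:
n(S, W) = 0
E = 378/211 (E = -378*(-1/211) = 378/211 ≈ 1.7915)
d(u, q) = 1 + q*u
Z(m, b) = b - 6*m (Z(m, b) = b + (-6*m + 0) = b - 6*m)
E*d(17, 9) + Z(x, -1) = 378*(1 + 9*17)/211 + (-1 - 6*(-7)) = 378*(1 + 153)/211 + (-1 + 42) = (378/211)*154 + 41 = 58212/211 + 41 = 66863/211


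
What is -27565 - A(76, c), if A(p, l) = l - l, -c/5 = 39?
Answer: -27565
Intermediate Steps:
c = -195 (c = -5*39 = -195)
A(p, l) = 0
-27565 - A(76, c) = -27565 - 1*0 = -27565 + 0 = -27565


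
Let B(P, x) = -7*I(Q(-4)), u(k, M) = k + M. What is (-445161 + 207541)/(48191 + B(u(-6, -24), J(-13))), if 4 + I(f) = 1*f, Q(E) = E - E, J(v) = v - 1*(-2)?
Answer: -237620/48219 ≈ -4.9279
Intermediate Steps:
J(v) = 2 + v (J(v) = v + 2 = 2 + v)
Q(E) = 0
I(f) = -4 + f (I(f) = -4 + 1*f = -4 + f)
u(k, M) = M + k
B(P, x) = 28 (B(P, x) = -7*(-4 + 0) = -7*(-4) = 28)
(-445161 + 207541)/(48191 + B(u(-6, -24), J(-13))) = (-445161 + 207541)/(48191 + 28) = -237620/48219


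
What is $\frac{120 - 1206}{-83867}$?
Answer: $\frac{1086}{83867} \approx 0.012949$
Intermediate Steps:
$\frac{120 - 1206}{-83867} = \left(120 - 1206\right) \left(- \frac{1}{83867}\right) = \left(-1086\right) \left(- \frac{1}{83867}\right) = \frac{1086}{83867}$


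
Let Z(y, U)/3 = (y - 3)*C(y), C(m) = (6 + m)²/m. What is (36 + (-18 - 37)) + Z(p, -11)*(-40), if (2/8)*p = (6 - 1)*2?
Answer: -234895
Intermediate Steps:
C(m) = (6 + m)²/m
p = 40 (p = 4*((6 - 1)*2) = 4*(5*2) = 4*10 = 40)
Z(y, U) = 3*(6 + y)²*(-3 + y)/y (Z(y, U) = 3*((y - 3)*((6 + y)²/y)) = 3*((-3 + y)*((6 + y)²/y)) = 3*((6 + y)²*(-3 + y)/y) = 3*(6 + y)²*(-3 + y)/y)
(36 + (-18 - 37)) + Z(p, -11)*(-40) = (36 + (-18 - 37)) + (3*(6 + 40)²*(-3 + 40)/40)*(-40) = (36 - 55) + (3*(1/40)*46²*37)*(-40) = -19 + (3*(1/40)*2116*37)*(-40) = -19 + (58719/10)*(-40) = -19 - 234876 = -234895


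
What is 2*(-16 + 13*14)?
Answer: 332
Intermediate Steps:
2*(-16 + 13*14) = 2*(-16 + 182) = 2*166 = 332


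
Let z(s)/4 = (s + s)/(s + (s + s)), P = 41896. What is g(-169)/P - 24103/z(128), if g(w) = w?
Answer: -189341201/20948 ≈ -9038.6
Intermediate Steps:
z(s) = 8/3 (z(s) = 4*((s + s)/(s + (s + s))) = 4*((2*s)/(s + 2*s)) = 4*((2*s)/((3*s))) = 4*((2*s)*(1/(3*s))) = 4*(⅔) = 8/3)
g(-169)/P - 24103/z(128) = -169/41896 - 24103/8/3 = -169*1/41896 - 24103*3/8 = -169/41896 - 72309/8 = -189341201/20948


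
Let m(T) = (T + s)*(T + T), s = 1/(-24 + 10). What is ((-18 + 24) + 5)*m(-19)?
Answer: 55803/7 ≈ 7971.9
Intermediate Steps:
s = -1/14 (s = 1/(-14) = -1/14 ≈ -0.071429)
m(T) = 2*T*(-1/14 + T) (m(T) = (T - 1/14)*(T + T) = (-1/14 + T)*(2*T) = 2*T*(-1/14 + T))
((-18 + 24) + 5)*m(-19) = ((-18 + 24) + 5)*((⅐)*(-19)*(-1 + 14*(-19))) = (6 + 5)*((⅐)*(-19)*(-1 - 266)) = 11*((⅐)*(-19)*(-267)) = 11*(5073/7) = 55803/7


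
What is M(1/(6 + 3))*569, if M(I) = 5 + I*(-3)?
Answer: 7966/3 ≈ 2655.3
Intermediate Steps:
M(I) = 5 - 3*I
M(1/(6 + 3))*569 = (5 - 3/(6 + 3))*569 = (5 - 3/9)*569 = (5 - 3*⅑)*569 = (5 - ⅓)*569 = (14/3)*569 = 7966/3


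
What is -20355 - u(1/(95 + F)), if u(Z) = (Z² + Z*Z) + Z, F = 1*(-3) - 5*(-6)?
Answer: -75740986/3721 ≈ -20355.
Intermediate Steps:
F = 27 (F = -3 + 30 = 27)
u(Z) = Z + 2*Z² (u(Z) = (Z² + Z²) + Z = 2*Z² + Z = Z + 2*Z²)
-20355 - u(1/(95 + F)) = -20355 - (1 + 2/(95 + 27))/(95 + 27) = -20355 - (1 + 2/122)/122 = -20355 - (1 + 2*(1/122))/122 = -20355 - (1 + 1/61)/122 = -20355 - 62/(122*61) = -20355 - 1*31/3721 = -20355 - 31/3721 = -75740986/3721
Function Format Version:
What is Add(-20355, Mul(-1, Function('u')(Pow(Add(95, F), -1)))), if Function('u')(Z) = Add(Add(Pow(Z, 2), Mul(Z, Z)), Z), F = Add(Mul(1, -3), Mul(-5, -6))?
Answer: Rational(-75740986, 3721) ≈ -20355.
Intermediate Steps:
F = 27 (F = Add(-3, 30) = 27)
Function('u')(Z) = Add(Z, Mul(2, Pow(Z, 2))) (Function('u')(Z) = Add(Add(Pow(Z, 2), Pow(Z, 2)), Z) = Add(Mul(2, Pow(Z, 2)), Z) = Add(Z, Mul(2, Pow(Z, 2))))
Add(-20355, Mul(-1, Function('u')(Pow(Add(95, F), -1)))) = Add(-20355, Mul(-1, Mul(Pow(Add(95, 27), -1), Add(1, Mul(2, Pow(Add(95, 27), -1)))))) = Add(-20355, Mul(-1, Mul(Pow(122, -1), Add(1, Mul(2, Pow(122, -1)))))) = Add(-20355, Mul(-1, Mul(Rational(1, 122), Add(1, Mul(2, Rational(1, 122)))))) = Add(-20355, Mul(-1, Mul(Rational(1, 122), Add(1, Rational(1, 61))))) = Add(-20355, Mul(-1, Mul(Rational(1, 122), Rational(62, 61)))) = Add(-20355, Mul(-1, Rational(31, 3721))) = Add(-20355, Rational(-31, 3721)) = Rational(-75740986, 3721)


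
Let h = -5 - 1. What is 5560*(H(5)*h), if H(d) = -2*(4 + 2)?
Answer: 400320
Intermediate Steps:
h = -6
H(d) = -12 (H(d) = -2*6 = -12)
5560*(H(5)*h) = 5560*(-12*(-6)) = 5560*72 = 400320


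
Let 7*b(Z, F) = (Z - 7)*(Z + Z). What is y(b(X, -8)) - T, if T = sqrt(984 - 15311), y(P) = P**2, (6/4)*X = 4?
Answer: 43264/3969 - I*sqrt(14327) ≈ 10.9 - 119.7*I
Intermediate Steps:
X = 8/3 (X = (2/3)*4 = 8/3 ≈ 2.6667)
b(Z, F) = 2*Z*(-7 + Z)/7 (b(Z, F) = ((Z - 7)*(Z + Z))/7 = ((-7 + Z)*(2*Z))/7 = (2*Z*(-7 + Z))/7 = 2*Z*(-7 + Z)/7)
T = I*sqrt(14327) (T = sqrt(-14327) = I*sqrt(14327) ≈ 119.7*I)
y(b(X, -8)) - T = ((2/7)*(8/3)*(-7 + 8/3))**2 - I*sqrt(14327) = ((2/7)*(8/3)*(-13/3))**2 - I*sqrt(14327) = (-208/63)**2 - I*sqrt(14327) = 43264/3969 - I*sqrt(14327)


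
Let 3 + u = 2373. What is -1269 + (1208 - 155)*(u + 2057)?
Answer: 4660362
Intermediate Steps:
u = 2370 (u = -3 + 2373 = 2370)
-1269 + (1208 - 155)*(u + 2057) = -1269 + (1208 - 155)*(2370 + 2057) = -1269 + 1053*4427 = -1269 + 4661631 = 4660362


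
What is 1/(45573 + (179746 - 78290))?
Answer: 1/147029 ≈ 6.8014e-6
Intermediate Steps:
1/(45573 + (179746 - 78290)) = 1/(45573 + 101456) = 1/147029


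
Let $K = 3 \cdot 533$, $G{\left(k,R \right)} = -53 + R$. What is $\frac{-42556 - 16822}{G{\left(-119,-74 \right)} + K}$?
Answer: $- \frac{29689}{736} \approx -40.338$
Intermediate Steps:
$K = 1599$
$\frac{-42556 - 16822}{G{\left(-119,-74 \right)} + K} = \frac{-42556 - 16822}{\left(-53 - 74\right) + 1599} = - \frac{59378}{-127 + 1599} = - \frac{59378}{1472} = \left(-59378\right) \frac{1}{1472} = - \frac{29689}{736}$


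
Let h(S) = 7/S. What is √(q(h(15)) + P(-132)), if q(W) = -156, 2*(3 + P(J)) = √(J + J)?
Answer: √(-159 + I*√66) ≈ 0.32203 + 12.614*I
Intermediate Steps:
P(J) = -3 + √2*√J/2 (P(J) = -3 + √(J + J)/2 = -3 + √(2*J)/2 = -3 + (√2*√J)/2 = -3 + √2*√J/2)
√(q(h(15)) + P(-132)) = √(-156 + (-3 + √2*√(-132)/2)) = √(-156 + (-3 + √2*(2*I*√33)/2)) = √(-156 + (-3 + I*√66)) = √(-159 + I*√66)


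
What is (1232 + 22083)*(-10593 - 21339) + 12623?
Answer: -744481957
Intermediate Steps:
(1232 + 22083)*(-10593 - 21339) + 12623 = 23315*(-31932) + 12623 = -744494580 + 12623 = -744481957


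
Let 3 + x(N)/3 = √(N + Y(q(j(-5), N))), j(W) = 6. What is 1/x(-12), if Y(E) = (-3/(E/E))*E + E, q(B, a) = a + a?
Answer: ⅑ ≈ 0.11111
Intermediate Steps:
q(B, a) = 2*a
Y(E) = -2*E (Y(E) = (-3/1)*E + E = (-3*1)*E + E = -3*E + E = -2*E)
x(N) = -9 + 3*√3*√(-N) (x(N) = -9 + 3*√(N - 4*N) = -9 + 3*√(-3*N) = -9 + 3*(√3*√(-N)) = -9 + 3*√3*√(-N))
1/x(-12) = 1/(-9 + 3*√3*√(-1*(-12))) = 1/(-9 + 3*√3*√12) = 1/(-9 + 3*√3*(2*√3)) = 1/(-9 + 18) = 1/9 = ⅑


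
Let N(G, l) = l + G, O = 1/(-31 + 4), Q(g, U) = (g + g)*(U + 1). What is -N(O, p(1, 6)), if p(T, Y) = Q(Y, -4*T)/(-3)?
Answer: -323/27 ≈ -11.963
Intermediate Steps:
Q(g, U) = 2*g*(1 + U) (Q(g, U) = (2*g)*(1 + U) = 2*g*(1 + U))
p(T, Y) = -2*Y*(1 - 4*T)/3 (p(T, Y) = (2*Y*(1 - 4*T))/(-3) = (2*Y*(1 - 4*T))*(-1/3) = -2*Y*(1 - 4*T)/3)
O = -1/27 (O = 1/(-27) = -1/27 ≈ -0.037037)
N(G, l) = G + l
-N(O, p(1, 6)) = -(-1/27 + (2/3)*6*(-1 + 4*1)) = -(-1/27 + (2/3)*6*(-1 + 4)) = -(-1/27 + (2/3)*6*3) = -(-1/27 + 12) = -1*323/27 = -323/27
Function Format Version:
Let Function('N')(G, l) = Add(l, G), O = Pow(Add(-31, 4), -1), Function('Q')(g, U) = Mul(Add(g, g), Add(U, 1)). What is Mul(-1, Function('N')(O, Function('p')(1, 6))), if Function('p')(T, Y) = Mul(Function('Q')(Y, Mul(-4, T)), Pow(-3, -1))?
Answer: Rational(-323, 27) ≈ -11.963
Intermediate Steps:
Function('Q')(g, U) = Mul(2, g, Add(1, U)) (Function('Q')(g, U) = Mul(Mul(2, g), Add(1, U)) = Mul(2, g, Add(1, U)))
Function('p')(T, Y) = Mul(Rational(-2, 3), Y, Add(1, Mul(-4, T))) (Function('p')(T, Y) = Mul(Mul(2, Y, Add(1, Mul(-4, T))), Pow(-3, -1)) = Mul(Mul(2, Y, Add(1, Mul(-4, T))), Rational(-1, 3)) = Mul(Rational(-2, 3), Y, Add(1, Mul(-4, T))))
O = Rational(-1, 27) (O = Pow(-27, -1) = Rational(-1, 27) ≈ -0.037037)
Function('N')(G, l) = Add(G, l)
Mul(-1, Function('N')(O, Function('p')(1, 6))) = Mul(-1, Add(Rational(-1, 27), Mul(Rational(2, 3), 6, Add(-1, Mul(4, 1))))) = Mul(-1, Add(Rational(-1, 27), Mul(Rational(2, 3), 6, Add(-1, 4)))) = Mul(-1, Add(Rational(-1, 27), Mul(Rational(2, 3), 6, 3))) = Mul(-1, Add(Rational(-1, 27), 12)) = Mul(-1, Rational(323, 27)) = Rational(-323, 27)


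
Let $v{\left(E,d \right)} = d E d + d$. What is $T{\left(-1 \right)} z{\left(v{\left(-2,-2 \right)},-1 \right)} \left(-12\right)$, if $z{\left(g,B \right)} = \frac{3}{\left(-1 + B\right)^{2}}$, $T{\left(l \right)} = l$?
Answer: $9$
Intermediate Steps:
$v{\left(E,d \right)} = d + E d^{2}$ ($v{\left(E,d \right)} = E d d + d = E d^{2} + d = d + E d^{2}$)
$z{\left(g,B \right)} = \frac{3}{\left(-1 + B\right)^{2}}$
$T{\left(-1 \right)} z{\left(v{\left(-2,-2 \right)},-1 \right)} \left(-12\right) = - \frac{3}{\left(-1 - 1\right)^{2}} \left(-12\right) = - \frac{3}{4} \left(-12\right) = \left(-1\right) \frac{3}{4} \left(-12\right) = \left(- \frac{3}{4}\right) \left(-12\right) = 9$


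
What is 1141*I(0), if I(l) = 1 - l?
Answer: 1141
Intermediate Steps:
1141*I(0) = 1141*(1 - 1*0) = 1141*(1 + 0) = 1141*1 = 1141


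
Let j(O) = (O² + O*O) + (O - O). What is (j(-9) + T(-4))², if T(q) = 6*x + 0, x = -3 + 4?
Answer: 28224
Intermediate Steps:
x = 1
T(q) = 6 (T(q) = 6*1 + 0 = 6 + 0 = 6)
j(O) = 2*O² (j(O) = (O² + O²) + 0 = 2*O² + 0 = 2*O²)
(j(-9) + T(-4))² = (2*(-9)² + 6)² = (2*81 + 6)² = (162 + 6)² = 168² = 28224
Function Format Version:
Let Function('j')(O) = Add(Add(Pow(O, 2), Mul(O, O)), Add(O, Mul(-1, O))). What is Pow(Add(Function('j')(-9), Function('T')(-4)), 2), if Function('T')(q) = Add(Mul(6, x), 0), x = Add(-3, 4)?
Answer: 28224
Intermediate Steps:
x = 1
Function('T')(q) = 6 (Function('T')(q) = Add(Mul(6, 1), 0) = Add(6, 0) = 6)
Function('j')(O) = Mul(2, Pow(O, 2)) (Function('j')(O) = Add(Add(Pow(O, 2), Pow(O, 2)), 0) = Add(Mul(2, Pow(O, 2)), 0) = Mul(2, Pow(O, 2)))
Pow(Add(Function('j')(-9), Function('T')(-4)), 2) = Pow(Add(Mul(2, Pow(-9, 2)), 6), 2) = Pow(Add(Mul(2, 81), 6), 2) = Pow(Add(162, 6), 2) = Pow(168, 2) = 28224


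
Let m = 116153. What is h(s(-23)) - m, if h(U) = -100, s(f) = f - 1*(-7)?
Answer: -116253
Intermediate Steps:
s(f) = 7 + f (s(f) = f + 7 = 7 + f)
h(s(-23)) - m = -100 - 1*116153 = -100 - 116153 = -116253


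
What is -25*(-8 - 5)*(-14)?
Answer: -4550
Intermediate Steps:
-25*(-8 - 5)*(-14) = -25*(-13)*(-14) = 325*(-14) = -4550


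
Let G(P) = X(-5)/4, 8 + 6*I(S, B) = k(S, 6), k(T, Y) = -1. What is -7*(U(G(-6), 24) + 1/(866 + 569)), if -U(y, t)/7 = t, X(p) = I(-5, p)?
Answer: 241079/205 ≈ 1176.0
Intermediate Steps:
I(S, B) = -3/2 (I(S, B) = -4/3 + (⅙)*(-1) = -4/3 - ⅙ = -3/2)
X(p) = -3/2
G(P) = -3/8 (G(P) = -3/2/4 = -3/2*¼ = -3/8)
U(y, t) = -7*t
-7*(U(G(-6), 24) + 1/(866 + 569)) = -7*(-7*24 + 1/(866 + 569)) = -7*(-168 + 1/1435) = -7*(-241079/1435) = 241079/205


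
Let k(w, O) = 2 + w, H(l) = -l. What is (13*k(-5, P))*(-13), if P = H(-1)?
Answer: 507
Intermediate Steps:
P = 1 (P = -1*(-1) = 1)
(13*k(-5, P))*(-13) = (13*(2 - 5))*(-13) = (13*(-3))*(-13) = -39*(-13) = 507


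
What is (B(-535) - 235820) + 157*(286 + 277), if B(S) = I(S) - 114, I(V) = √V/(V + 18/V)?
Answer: -147543 - 535*I*√535/286243 ≈ -1.4754e+5 - 0.043231*I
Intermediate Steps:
I(V) = √V/(V + 18/V)
B(S) = -114 + S^(3/2)/(18 + S²) (B(S) = S^(3/2)/(18 + S²) - 114 = -114 + S^(3/2)/(18 + S²))
(B(-535) - 235820) + 157*(286 + 277) = ((-2052 + (-535)^(3/2) - 114*(-535)²)/(18 + (-535)²) - 235820) + 157*(286 + 277) = ((-2052 - 535*I*√535 - 114*286225)/(18 + 286225) - 235820) + 157*563 = ((-2052 - 535*I*√535 - 32629650)/286243 - 235820) + 88391 = ((-32631702 - 535*I*√535)/286243 - 235820) + 88391 = ((-114 - 535*I*√535/286243) - 235820) + 88391 = (-235934 - 535*I*√535/286243) + 88391 = -147543 - 535*I*√535/286243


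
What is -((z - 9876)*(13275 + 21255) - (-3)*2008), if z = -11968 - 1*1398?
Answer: 802540236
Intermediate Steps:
z = -13366 (z = -11968 - 1398 = -13366)
-((z - 9876)*(13275 + 21255) - (-3)*2008) = -((-13366 - 9876)*(13275 + 21255) - (-3)*2008) = -(-23242*34530 - 1*(-6024)) = -(-802546260 + 6024) = -1*(-802540236) = 802540236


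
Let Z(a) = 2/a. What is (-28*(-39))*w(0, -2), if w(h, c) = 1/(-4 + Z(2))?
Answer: -364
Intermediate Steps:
w(h, c) = -⅓ (w(h, c) = 1/(-4 + 2/2) = 1/(-4 + 2*(½)) = 1/(-4 + 1) = 1/(-3) = -⅓)
(-28*(-39))*w(0, -2) = -28*(-39)*(-⅓) = 1092*(-⅓) = -364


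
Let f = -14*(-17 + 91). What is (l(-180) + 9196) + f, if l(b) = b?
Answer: 7980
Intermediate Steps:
f = -1036 (f = -14*74 = -1036)
(l(-180) + 9196) + f = (-180 + 9196) - 1036 = 9016 - 1036 = 7980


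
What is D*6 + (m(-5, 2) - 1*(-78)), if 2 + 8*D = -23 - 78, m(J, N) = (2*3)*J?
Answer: -117/4 ≈ -29.250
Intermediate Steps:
m(J, N) = 6*J
D = -103/8 (D = -¼ + (-23 - 78)/8 = -¼ + (⅛)*(-101) = -¼ - 101/8 = -103/8 ≈ -12.875)
D*6 + (m(-5, 2) - 1*(-78)) = -103/8*6 + (6*(-5) - 1*(-78)) = -309/4 + (-30 + 78) = -309/4 + 48 = -117/4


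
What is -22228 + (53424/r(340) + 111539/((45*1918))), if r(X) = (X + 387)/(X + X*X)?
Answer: 533207622062093/62747370 ≈ 8.4977e+6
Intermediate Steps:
r(X) = (387 + X)/(X + X**2)
-22228 + (53424/r(340) + 111539/((45*1918))) = -22228 + (53424/(((387 + 340)/(340*(1 + 340)))) + 111539/((45*1918))) = -22228 + (53424/(((1/340)*727/341)) + 111539/86310) = -22228 + (53424/(((1/340)*(1/341)*727)) + 111539*(1/86310)) = -22228 + (53424/(727/115940) + 111539/86310) = -22228 + (53424*(115940/727) + 111539/86310) = -22228 + (6193978560/727 + 111539/86310) = -22228 + 534602370602453/62747370 = 533207622062093/62747370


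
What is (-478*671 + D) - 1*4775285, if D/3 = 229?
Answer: -5095336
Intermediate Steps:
D = 687 (D = 3*229 = 687)
(-478*671 + D) - 1*4775285 = (-478*671 + 687) - 1*4775285 = (-320738 + 687) - 4775285 = -320051 - 4775285 = -5095336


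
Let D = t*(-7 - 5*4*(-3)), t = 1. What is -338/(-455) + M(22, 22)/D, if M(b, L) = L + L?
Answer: 2918/1855 ≈ 1.5730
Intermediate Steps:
M(b, L) = 2*L
D = 53 (D = 1*(-7 - 5*4*(-3)) = 1*(-7 - 20*(-3)) = 1*(-7 + 60) = 1*53 = 53)
-338/(-455) + M(22, 22)/D = -338/(-455) + (2*22)/53 = -338*(-1/455) + 44*(1/53) = 26/35 + 44/53 = 2918/1855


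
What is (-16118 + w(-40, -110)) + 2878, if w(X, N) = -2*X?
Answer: -13160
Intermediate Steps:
(-16118 + w(-40, -110)) + 2878 = (-16118 - 2*(-40)) + 2878 = (-16118 + 80) + 2878 = -16038 + 2878 = -13160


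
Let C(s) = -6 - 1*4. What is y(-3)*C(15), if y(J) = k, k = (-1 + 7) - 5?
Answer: -10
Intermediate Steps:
C(s) = -10 (C(s) = -6 - 4 = -10)
k = 1 (k = 6 - 5 = 1)
y(J) = 1
y(-3)*C(15) = 1*(-10) = -10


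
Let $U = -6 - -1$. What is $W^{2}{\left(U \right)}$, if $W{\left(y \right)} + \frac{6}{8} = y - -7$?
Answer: $\frac{25}{16} \approx 1.5625$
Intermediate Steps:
$U = -5$ ($U = -6 + 1 = -5$)
$W{\left(y \right)} = \frac{25}{4} + y$ ($W{\left(y \right)} = - \frac{3}{4} + \left(y - -7\right) = - \frac{3}{4} + \left(y + 7\right) = - \frac{3}{4} + \left(7 + y\right) = \frac{25}{4} + y$)
$W^{2}{\left(U \right)} = \left(\frac{25}{4} - 5\right)^{2} = \left(\frac{5}{4}\right)^{2} = \frac{25}{16}$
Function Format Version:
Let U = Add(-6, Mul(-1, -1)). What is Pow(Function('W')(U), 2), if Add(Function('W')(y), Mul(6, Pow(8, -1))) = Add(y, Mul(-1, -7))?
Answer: Rational(25, 16) ≈ 1.5625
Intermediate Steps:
U = -5 (U = Add(-6, 1) = -5)
Function('W')(y) = Add(Rational(25, 4), y) (Function('W')(y) = Add(Rational(-3, 4), Add(y, Mul(-1, -7))) = Add(Rational(-3, 4), Add(y, 7)) = Add(Rational(-3, 4), Add(7, y)) = Add(Rational(25, 4), y))
Pow(Function('W')(U), 2) = Pow(Add(Rational(25, 4), -5), 2) = Pow(Rational(5, 4), 2) = Rational(25, 16)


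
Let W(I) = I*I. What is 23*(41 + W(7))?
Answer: 2070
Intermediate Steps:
W(I) = I²
23*(41 + W(7)) = 23*(41 + 7²) = 23*(41 + 49) = 23*90 = 2070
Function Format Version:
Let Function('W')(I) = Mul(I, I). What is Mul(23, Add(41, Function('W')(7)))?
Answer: 2070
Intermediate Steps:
Function('W')(I) = Pow(I, 2)
Mul(23, Add(41, Function('W')(7))) = Mul(23, Add(41, Pow(7, 2))) = Mul(23, Add(41, 49)) = Mul(23, 90) = 2070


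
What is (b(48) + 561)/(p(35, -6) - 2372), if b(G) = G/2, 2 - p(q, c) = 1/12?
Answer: -7020/28441 ≈ -0.24683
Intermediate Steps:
p(q, c) = 23/12 (p(q, c) = 2 - 1/12 = 23/12)
b(G) = G/2 (b(G) = G*(1/2) = G/2)
(b(48) + 561)/(p(35, -6) - 2372) = ((1/2)*48 + 561)/(23/12 - 2372) = (24 + 561)/(-28441/12) = 585*(-12/28441) = -7020/28441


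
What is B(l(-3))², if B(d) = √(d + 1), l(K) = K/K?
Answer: 2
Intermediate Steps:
l(K) = 1
B(d) = √(1 + d)
B(l(-3))² = (√(1 + 1))² = (√2)² = 2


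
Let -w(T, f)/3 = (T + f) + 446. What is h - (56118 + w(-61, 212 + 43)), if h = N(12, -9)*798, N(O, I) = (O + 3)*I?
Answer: -161928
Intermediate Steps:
N(O, I) = I*(3 + O) (N(O, I) = (3 + O)*I = I*(3 + O))
w(T, f) = -1338 - 3*T - 3*f (w(T, f) = -3*((T + f) + 446) = -3*(446 + T + f) = -1338 - 3*T - 3*f)
h = -107730 (h = -9*(3 + 12)*798 = -9*15*798 = -135*798 = -107730)
h - (56118 + w(-61, 212 + 43)) = -107730 - (56118 + (-1338 - 3*(-61) - 3*(212 + 43))) = -107730 - (56118 + (-1338 + 183 - 3*255)) = -107730 - (56118 + (-1338 + 183 - 765)) = -107730 - (56118 - 1920) = -107730 - 1*54198 = -107730 - 54198 = -161928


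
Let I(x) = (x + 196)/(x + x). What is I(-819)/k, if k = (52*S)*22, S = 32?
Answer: 89/8566272 ≈ 1.0390e-5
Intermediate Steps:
I(x) = (196 + x)/(2*x) (I(x) = (196 + x)/((2*x)) = (196 + x)*(1/(2*x)) = (196 + x)/(2*x))
k = 36608 (k = (52*32)*22 = 1664*22 = 36608)
I(-819)/k = ((1/2)*(196 - 819)/(-819))/36608 = ((1/2)*(-1/819)*(-623))*(1/36608) = (89/234)*(1/36608) = 89/8566272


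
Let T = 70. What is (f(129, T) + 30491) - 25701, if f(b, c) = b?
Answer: 4919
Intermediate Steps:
(f(129, T) + 30491) - 25701 = (129 + 30491) - 25701 = 30620 - 25701 = 4919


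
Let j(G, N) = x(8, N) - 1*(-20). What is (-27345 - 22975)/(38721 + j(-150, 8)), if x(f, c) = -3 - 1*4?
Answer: -25160/19367 ≈ -1.2991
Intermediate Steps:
x(f, c) = -7 (x(f, c) = -3 - 4 = -7)
j(G, N) = 13 (j(G, N) = -7 - 1*(-20) = -7 + 20 = 13)
(-27345 - 22975)/(38721 + j(-150, 8)) = (-27345 - 22975)/(38721 + 13) = -50320/38734 = -50320*1/38734 = -25160/19367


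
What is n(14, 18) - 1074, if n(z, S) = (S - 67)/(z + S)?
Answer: -34417/32 ≈ -1075.5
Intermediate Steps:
n(z, S) = (-67 + S)/(S + z)
n(14, 18) - 1074 = (-67 + 18)/(18 + 14) - 1074 = -49/32 - 1074 = -34417/32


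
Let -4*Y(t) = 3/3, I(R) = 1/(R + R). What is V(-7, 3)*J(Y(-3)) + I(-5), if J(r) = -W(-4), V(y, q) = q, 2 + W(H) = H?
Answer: 179/10 ≈ 17.900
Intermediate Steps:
W(H) = -2 + H
I(R) = 1/(2*R)
Y(t) = -1/4 (Y(t) = -3/(4*3) = -1/4*1 = -1/4)
J(r) = 6 (J(r) = -(-2 - 4) = -1*(-6) = 6)
V(-7, 3)*J(Y(-3)) + I(-5) = 3*6 + (1/2)/(-5) = 18 + (1/2)*(-1/5) = 18 - 1/10 = 179/10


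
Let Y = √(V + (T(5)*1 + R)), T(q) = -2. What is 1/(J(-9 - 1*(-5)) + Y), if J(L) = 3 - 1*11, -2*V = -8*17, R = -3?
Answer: -8 - 3*√7 ≈ -15.937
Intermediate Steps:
V = 68 (V = -(-4)*17 = -½*(-136) = 68)
J(L) = -8 (J(L) = 3 - 11 = -8)
Y = 3*√7 (Y = √(68 + (-2*1 - 3)) = √(68 + (-2 - 3)) = √(68 - 5) = √63 = 3*√7 ≈ 7.9373)
1/(J(-9 - 1*(-5)) + Y) = 1/(-8 + 3*√7)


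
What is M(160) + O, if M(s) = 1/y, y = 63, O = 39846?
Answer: 2510299/63 ≈ 39846.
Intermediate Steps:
M(s) = 1/63
M(160) + O = 1/63 + 39846 = 2510299/63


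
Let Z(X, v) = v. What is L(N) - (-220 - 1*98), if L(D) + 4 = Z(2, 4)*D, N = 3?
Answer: 326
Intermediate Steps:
L(D) = -4 + 4*D
L(N) - (-220 - 1*98) = (-4 + 4*3) - (-220 - 1*98) = (-4 + 12) - (-220 - 98) = 8 - 1*(-318) = 8 + 318 = 326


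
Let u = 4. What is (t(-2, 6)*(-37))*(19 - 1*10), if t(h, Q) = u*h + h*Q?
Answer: 6660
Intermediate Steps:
t(h, Q) = 4*h + Q*h (t(h, Q) = 4*h + h*Q = 4*h + Q*h)
(t(-2, 6)*(-37))*(19 - 1*10) = (-2*(4 + 6)*(-37))*(19 - 1*10) = (-2*10*(-37))*(19 - 10) = -20*(-37)*9 = 740*9 = 6660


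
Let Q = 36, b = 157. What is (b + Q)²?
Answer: 37249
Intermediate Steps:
(b + Q)² = (157 + 36)² = 193² = 37249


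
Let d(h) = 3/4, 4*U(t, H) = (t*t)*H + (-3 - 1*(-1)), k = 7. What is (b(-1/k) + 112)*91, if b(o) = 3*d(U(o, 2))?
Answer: 41587/4 ≈ 10397.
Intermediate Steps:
U(t, H) = -1/2 + H*t**2/4 (U(t, H) = ((t*t)*H + (-3 - 1*(-1)))/4 = (t**2*H + (-3 + 1))/4 = (H*t**2 - 2)/4 = (-2 + H*t**2)/4 = -1/2 + H*t**2/4)
d(h) = 3/4 (d(h) = 3*(1/4) = 3/4)
b(o) = 9/4 (b(o) = 3*(3/4) = 9/4)
(b(-1/k) + 112)*91 = (9/4 + 112)*91 = (457/4)*91 = 41587/4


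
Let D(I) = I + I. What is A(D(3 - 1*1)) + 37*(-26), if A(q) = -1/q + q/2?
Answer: -3841/4 ≈ -960.25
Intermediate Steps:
D(I) = 2*I
A(q) = q/2 - 1/q (A(q) = -1/q + q*(1/2) = -1/q + q/2 = q/2 - 1/q)
A(D(3 - 1*1)) + 37*(-26) = ((2*(3 - 1*1))/2 - 1/(2*(3 - 1*1))) + 37*(-26) = ((2*(3 - 1))/2 - 1/(2*(3 - 1))) - 962 = ((2*2)/2 - 1/(2*2)) - 962 = ((1/2)*4 - 1/4) - 962 = (2 - 1*1/4) - 962 = (2 - 1/4) - 962 = 7/4 - 962 = -3841/4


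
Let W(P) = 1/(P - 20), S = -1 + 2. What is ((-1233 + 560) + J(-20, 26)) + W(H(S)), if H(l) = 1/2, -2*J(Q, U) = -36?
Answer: -25547/39 ≈ -655.05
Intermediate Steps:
J(Q, U) = 18 (J(Q, U) = -½*(-36) = 18)
S = 1
H(l) = ½
W(P) = 1/(-20 + P)
((-1233 + 560) + J(-20, 26)) + W(H(S)) = ((-1233 + 560) + 18) + 1/(-20 + ½) = (-673 + 18) + 1/(-39/2) = -655 - 2/39 = -25547/39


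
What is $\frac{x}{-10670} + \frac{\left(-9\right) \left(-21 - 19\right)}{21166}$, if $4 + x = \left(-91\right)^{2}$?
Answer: $- \frac{85674891}{112920610} \approx -0.75872$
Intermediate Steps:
$x = 8277$ ($x = -4 + \left(-91\right)^{2} = -4 + 8281 = 8277$)
$\frac{x}{-10670} + \frac{\left(-9\right) \left(-21 - 19\right)}{21166} = \frac{8277}{-10670} + \frac{\left(-9\right) \left(-21 - 19\right)}{21166} = 8277 \left(- \frac{1}{10670}\right) + \left(-9\right) \left(-40\right) \frac{1}{21166} = - \frac{8277}{10670} + 360 \cdot \frac{1}{21166} = - \frac{8277}{10670} + \frac{180}{10583} = - \frac{85674891}{112920610}$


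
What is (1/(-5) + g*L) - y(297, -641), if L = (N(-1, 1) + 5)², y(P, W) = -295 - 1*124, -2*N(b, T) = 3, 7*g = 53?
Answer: 10231/20 ≈ 511.55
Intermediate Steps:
g = 53/7 (g = (⅐)*53 = 53/7 ≈ 7.5714)
N(b, T) = -3/2 (N(b, T) = -½*3 = -3/2)
y(P, W) = -419 (y(P, W) = -295 - 124 = -419)
L = 49/4 (L = (-3/2 + 5)² = (7/2)² = 49/4 ≈ 12.250)
(1/(-5) + g*L) - y(297, -641) = (1/(-5) + (53/7)*(49/4)) - 1*(-419) = (-⅕ + 371/4) + 419 = 1851/20 + 419 = 10231/20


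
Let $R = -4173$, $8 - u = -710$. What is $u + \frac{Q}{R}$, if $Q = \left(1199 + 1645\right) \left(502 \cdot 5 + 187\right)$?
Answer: $- \frac{1558018}{1391} \approx -1120.1$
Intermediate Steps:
$u = 718$ ($u = 8 - -710 = 8 + 710 = 718$)
$Q = 7670268$ ($Q = 2844 \left(2510 + 187\right) = 2844 \cdot 2697 = 7670268$)
$u + \frac{Q}{R} = 718 + \frac{7670268}{-4173} = 718 + 7670268 \left(- \frac{1}{4173}\right) = 718 - \frac{2556756}{1391} = - \frac{1558018}{1391}$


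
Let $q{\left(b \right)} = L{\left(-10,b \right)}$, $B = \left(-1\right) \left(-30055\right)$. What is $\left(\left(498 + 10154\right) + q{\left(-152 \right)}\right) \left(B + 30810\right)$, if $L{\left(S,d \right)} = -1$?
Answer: $648273115$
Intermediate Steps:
$B = 30055$
$q{\left(b \right)} = -1$
$\left(\left(498 + 10154\right) + q{\left(-152 \right)}\right) \left(B + 30810\right) = \left(\left(498 + 10154\right) - 1\right) \left(30055 + 30810\right) = \left(10652 - 1\right) 60865 = 10651 \cdot 60865 = 648273115$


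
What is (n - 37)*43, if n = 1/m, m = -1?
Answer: -1634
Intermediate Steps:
n = -1 (n = 1/(-1) = -1)
(n - 37)*43 = (-1 - 37)*43 = -38*43 = -1634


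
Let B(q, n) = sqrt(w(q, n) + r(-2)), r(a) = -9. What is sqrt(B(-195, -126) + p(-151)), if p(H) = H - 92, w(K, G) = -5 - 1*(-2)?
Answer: sqrt(-243 + 2*I*sqrt(3)) ≈ 0.1111 + 15.589*I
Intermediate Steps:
w(K, G) = -3 (w(K, G) = -5 + 2 = -3)
p(H) = -92 + H
B(q, n) = 2*I*sqrt(3) (B(q, n) = sqrt(-3 - 9) = sqrt(-12) = 2*I*sqrt(3))
sqrt(B(-195, -126) + p(-151)) = sqrt(2*I*sqrt(3) + (-92 - 151)) = sqrt(2*I*sqrt(3) - 243) = sqrt(-243 + 2*I*sqrt(3))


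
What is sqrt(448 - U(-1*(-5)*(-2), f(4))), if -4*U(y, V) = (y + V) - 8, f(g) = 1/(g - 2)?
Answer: 13*sqrt(42)/4 ≈ 21.062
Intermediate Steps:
f(g) = 1/(-2 + g)
U(y, V) = 2 - V/4 - y/4 (U(y, V) = -((y + V) - 8)/4 = -((V + y) - 8)/4 = -(-8 + V + y)/4 = 2 - V/4 - y/4)
sqrt(448 - U(-1*(-5)*(-2), f(4))) = sqrt(448 - (2 - 1/(4*(-2 + 4)) - (-1*(-5))*(-2)/4)) = sqrt(448 - (2 - 1/4/2 - 5*(-2)/4)) = sqrt(448 - (2 - 1/4*1/2 - 1/4*(-10))) = sqrt(448 - (2 - 1/8 + 5/2)) = sqrt(448 - 1*35/8) = sqrt(448 - 35/8) = sqrt(3549/8) = 13*sqrt(42)/4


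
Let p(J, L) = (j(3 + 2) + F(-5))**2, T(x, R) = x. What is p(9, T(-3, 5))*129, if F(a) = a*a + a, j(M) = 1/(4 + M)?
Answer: 1408723/27 ≈ 52175.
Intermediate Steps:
F(a) = a + a**2 (F(a) = a**2 + a = a + a**2)
p(J, L) = 32761/81 (p(J, L) = (1/(4 + (3 + 2)) - 5*(1 - 5))**2 = (1/(4 + 5) - 5*(-4))**2 = (1/9 + 20)**2 = (181/9)**2 = 32761/81)
p(9, T(-3, 5))*129 = (32761/81)*129 = 1408723/27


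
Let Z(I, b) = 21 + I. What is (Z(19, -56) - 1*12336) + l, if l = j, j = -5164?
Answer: -17460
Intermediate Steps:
l = -5164
(Z(19, -56) - 1*12336) + l = ((21 + 19) - 1*12336) - 5164 = (40 - 12336) - 5164 = -12296 - 5164 = -17460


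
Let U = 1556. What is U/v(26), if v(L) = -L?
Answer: -778/13 ≈ -59.846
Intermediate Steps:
U/v(26) = 1556/((-1*26)) = 1556/(-26) = 1556*(-1/26) = -778/13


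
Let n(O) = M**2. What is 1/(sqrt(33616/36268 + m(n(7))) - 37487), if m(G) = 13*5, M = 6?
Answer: -17889191/670612071556 - sqrt(5419880853)/12741629359564 ≈ -2.6682e-5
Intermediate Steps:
n(O) = 36 (n(O) = 6**2 = 36)
m(G) = 65
1/(sqrt(33616/36268 + m(n(7))) - 37487) = 1/(sqrt(33616/36268 + 65) - 37487) = 1/(sqrt(33616*(1/36268) + 65) - 37487) = 1/(sqrt(8404/9067 + 65) - 37487) = 1/(sqrt(597759/9067) - 37487) = 1/(sqrt(5419880853)/9067 - 37487) = 1/(-37487 + sqrt(5419880853)/9067)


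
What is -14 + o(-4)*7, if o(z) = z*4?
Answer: -126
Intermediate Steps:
o(z) = 4*z
-14 + o(-4)*7 = -14 + (4*(-4))*7 = -14 - 16*7 = -14 - 112 = -126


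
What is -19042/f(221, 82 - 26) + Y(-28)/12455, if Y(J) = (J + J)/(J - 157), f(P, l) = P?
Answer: -43876087974/509222675 ≈ -86.163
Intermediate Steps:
Y(J) = 2*J/(-157 + J) (Y(J) = (2*J)/(-157 + J) = 2*J/(-157 + J))
-19042/f(221, 82 - 26) + Y(-28)/12455 = -19042/221 + (2*(-28)/(-157 - 28))/12455 = -19042*1/221 + (2*(-28)/(-185))*(1/12455) = -19042/221 + (2*(-28)*(-1/185))*(1/12455) = -19042/221 + (56/185)*(1/12455) = -19042/221 + 56/2304175 = -43876087974/509222675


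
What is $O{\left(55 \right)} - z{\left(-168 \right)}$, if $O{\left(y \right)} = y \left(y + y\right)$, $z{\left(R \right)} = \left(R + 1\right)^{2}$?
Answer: $-21839$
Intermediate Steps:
$z{\left(R \right)} = \left(1 + R\right)^{2}$
$O{\left(y \right)} = 2 y^{2}$ ($O{\left(y \right)} = y 2 y = 2 y^{2}$)
$O{\left(55 \right)} - z{\left(-168 \right)} = 2 \cdot 55^{2} - \left(1 - 168\right)^{2} = 2 \cdot 3025 - \left(-167\right)^{2} = 6050 - 27889 = -21839$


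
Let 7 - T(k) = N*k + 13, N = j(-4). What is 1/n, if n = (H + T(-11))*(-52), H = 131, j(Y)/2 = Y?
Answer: -1/1924 ≈ -0.00051975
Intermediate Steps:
j(Y) = 2*Y
N = -8 (N = 2*(-4) = -8)
T(k) = -6 + 8*k (T(k) = 7 - (-8*k + 13) = 7 - (13 - 8*k) = 7 + (-13 + 8*k) = -6 + 8*k)
n = -1924 (n = (131 + (-6 + 8*(-11)))*(-52) = (131 + (-6 - 88))*(-52) = (131 - 94)*(-52) = 37*(-52) = -1924)
1/n = 1/(-1924) = -1/1924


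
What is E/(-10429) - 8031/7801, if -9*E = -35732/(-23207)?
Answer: -17493104269705/16992389602827 ≈ -1.0295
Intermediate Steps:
E = -35732/208863 (E = -(-35732)/(9*(-23207)) = -(-35732)*(-1)/(9*23207) = -⅑*35732/23207 = -35732/208863 ≈ -0.17108)
E/(-10429) - 8031/7801 = -35732/208863/(-10429) - 8031/7801 = -35732/208863*(-1/10429) - 8031*1/7801 = 35732/2178232227 - 8031/7801 = -17493104269705/16992389602827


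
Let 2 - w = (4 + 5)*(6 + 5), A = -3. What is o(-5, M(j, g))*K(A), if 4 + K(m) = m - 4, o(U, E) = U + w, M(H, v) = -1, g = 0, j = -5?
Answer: 1122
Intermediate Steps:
w = -97 (w = 2 - (4 + 5)*(6 + 5) = 2 - 9*11 = 2 - 1*99 = 2 - 99 = -97)
o(U, E) = -97 + U (o(U, E) = U - 97 = -97 + U)
K(m) = -8 + m (K(m) = -4 + (m - 4) = -4 + (-4 + m) = -8 + m)
o(-5, M(j, g))*K(A) = (-97 - 5)*(-8 - 3) = -102*(-11) = 1122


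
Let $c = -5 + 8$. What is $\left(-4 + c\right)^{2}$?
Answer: $1$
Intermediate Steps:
$c = 3$
$\left(-4 + c\right)^{2} = \left(-4 + 3\right)^{2} = \left(-1\right)^{2} = 1$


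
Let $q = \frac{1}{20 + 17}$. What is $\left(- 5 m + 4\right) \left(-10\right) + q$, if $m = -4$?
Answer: $- \frac{8879}{37} \approx -239.97$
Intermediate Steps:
$q = \frac{1}{37} \approx 0.027027$
$\left(- 5 m + 4\right) \left(-10\right) + q = \left(\left(-5\right) \left(-4\right) + 4\right) \left(-10\right) + \frac{1}{37} = \left(20 + 4\right) \left(-10\right) + \frac{1}{37} = 24 \left(-10\right) + \frac{1}{37} = -240 + \frac{1}{37} = - \frac{8879}{37}$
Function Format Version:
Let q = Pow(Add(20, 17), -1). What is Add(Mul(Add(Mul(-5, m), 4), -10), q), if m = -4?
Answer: Rational(-8879, 37) ≈ -239.97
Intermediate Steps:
q = Rational(1, 37) (q = Pow(37, -1) = Rational(1, 37) ≈ 0.027027)
Add(Mul(Add(Mul(-5, m), 4), -10), q) = Add(Mul(Add(Mul(-5, -4), 4), -10), Rational(1, 37)) = Add(Mul(Add(20, 4), -10), Rational(1, 37)) = Add(Mul(24, -10), Rational(1, 37)) = Add(-240, Rational(1, 37)) = Rational(-8879, 37)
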